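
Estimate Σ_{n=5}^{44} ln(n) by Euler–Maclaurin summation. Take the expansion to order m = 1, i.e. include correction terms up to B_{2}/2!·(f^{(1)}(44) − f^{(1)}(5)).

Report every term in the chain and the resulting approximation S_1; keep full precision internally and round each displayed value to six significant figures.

Integral: ∫_5^44 ln(x) dx = 119.457.
Boundary: ½(f(5) + f(44)) = ½(1.60944 + 3.78419) = 2.69681.
Running total after boundary: 122.154.
Correction k=1: B_{2}/2! · (f^{(1)}(44) − f^{(1)}(5)) = 1/12 · (0.0227273 − 0.200000) = -0.0147727.

S_1 ≈ 122.139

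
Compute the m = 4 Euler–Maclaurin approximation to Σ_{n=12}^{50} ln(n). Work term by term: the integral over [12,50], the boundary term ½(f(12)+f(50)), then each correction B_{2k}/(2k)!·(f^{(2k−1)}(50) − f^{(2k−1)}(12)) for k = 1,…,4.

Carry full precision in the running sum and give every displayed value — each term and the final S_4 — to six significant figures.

The integral term ∫_12^50 ln(x) dx = 127.782.
Endpoint term: (f(12) + f(50))/2 = (2.48491 + 3.91202)/2 = 3.19846.
Integral + boundary = 130.981.
k=1: B_{2}/(2)! × [f^{(1)}(50) − f^{(1)}(12)] = 1/12 × (0.0200000 − 0.0833333) = -0.00527778.
After k=1: 130.975.
k=2: B_{4}/(4)! × [f^{(3)}(50) − f^{(3)}(12)] = −1/720 × (1.60000e-05 − 0.00115741) = 1.58529e-06.
After k=2: 130.975.
k=3: B_{6}/(6)! × [f^{(5)}(50) − f^{(5)}(12)] = 1/30240 × (7.68000e-08 − 9.64506e-05) = -3.18696e-09.
After k=3: 130.975.
k=4: B_{8}/(8)! × [f^{(7)}(50) − f^{(7)}(12)] = −1/1209600 × (9.21600e-10 − 2.00939e-05) = 1.66112e-11.

S_4 ≈ 130.975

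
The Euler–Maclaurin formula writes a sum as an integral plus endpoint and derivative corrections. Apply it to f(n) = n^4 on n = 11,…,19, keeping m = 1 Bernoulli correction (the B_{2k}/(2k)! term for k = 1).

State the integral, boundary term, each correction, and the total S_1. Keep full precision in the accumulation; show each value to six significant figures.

Integral: ∫_11^19 x^4 dx = 463010.
Boundary: ½(f(11) + f(19)) = ½(14641.0 + 130321) = 72481.0.
So far: 535491.
k=1: B_{2}/(2)! × [f^{(1)}(19) − f^{(1)}(11)] = 1/12 × (27436.0 − 5324.00) = 1842.67.

S_1 ≈ 537333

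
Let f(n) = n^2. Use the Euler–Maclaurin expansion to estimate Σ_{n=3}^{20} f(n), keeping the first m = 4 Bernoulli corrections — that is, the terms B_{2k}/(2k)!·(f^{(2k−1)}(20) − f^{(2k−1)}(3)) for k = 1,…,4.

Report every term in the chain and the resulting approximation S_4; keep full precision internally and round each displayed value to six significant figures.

S_4 ≈ 2865.00

Integral: ∫_3^20 x^2 dx = 2657.67.
½[f(3) + f(20)] = ½[9.00000 + 400.000] = 204.500.
Running total after boundary: 2862.17.
Order-1 term: 1/12 · (40.0000 − 6.00000) = 2.83333.
Partial sum through k=1: 2865.00.
Order-2 term: −1/720 · (0.00000 − 0.00000) = 0.00000.
Partial sum through k=2: 2865.00.
Order-3 term: 1/30240 · (0.00000 − 0.00000) = 0.00000.
Partial sum through k=3: 2865.00.
Order-4 term: −1/1209600 · (0.00000 − 0.00000) = 0.00000.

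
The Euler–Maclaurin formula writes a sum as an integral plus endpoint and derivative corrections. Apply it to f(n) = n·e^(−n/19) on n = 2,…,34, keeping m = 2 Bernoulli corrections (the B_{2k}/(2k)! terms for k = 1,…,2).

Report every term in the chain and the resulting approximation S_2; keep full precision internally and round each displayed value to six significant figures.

S_2 ≈ 194.579

The integral term ∫_2^34 x·e^(−x/19) dx = 190.918.
½[f(2) + f(34)] = ½[1.80018 + 5.67963] = 3.73990.
Integral + boundary = 194.657.
Correction k=1: B_{2}/2! · (f^{(1)}(34) − f^{(1)}(2)) = 1/12 · (-0.131880 − 0.805342) = -0.0781018.
Partial sum through k=1: 194.579.
Correction k=2: B_{4}/4! · (f^{(3)}(34) − f^{(3)}(2)) = −1/720 · (0.000560155 − 0.00721750) = 9.24631e-06.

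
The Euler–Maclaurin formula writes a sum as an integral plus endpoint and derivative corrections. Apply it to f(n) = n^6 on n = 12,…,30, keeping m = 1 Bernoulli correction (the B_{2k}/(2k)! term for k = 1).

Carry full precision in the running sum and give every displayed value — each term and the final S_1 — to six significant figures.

S_1 ≈ 3.49719e+09

The integral term ∫_12^30 x^6 dx = 3.11917e+09.
Endpoint term: (f(12) + f(30))/2 = (2.98598e+06 + 7.29000e+08)/2 = 3.65993e+08.
Integral + boundary = 3.48516e+09.
k=1: B_{2}/(2)! × [f^{(1)}(30) − f^{(1)}(12)] = 1/12 × (1.45800e+08 − 1.49299e+06) = 1.20256e+07.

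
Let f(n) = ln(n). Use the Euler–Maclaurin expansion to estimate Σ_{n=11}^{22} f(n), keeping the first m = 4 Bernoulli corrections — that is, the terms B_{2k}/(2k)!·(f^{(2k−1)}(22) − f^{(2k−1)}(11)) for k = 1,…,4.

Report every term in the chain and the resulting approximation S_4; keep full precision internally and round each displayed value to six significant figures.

S_4 ≈ 33.3668

Integral: ∫_11^22 ln(x) dx = 30.6261.
½[f(11) + f(22)] = ½[2.39790 + 3.09104] = 2.74447.
So far: 33.3706.
k=1: B_{2}/(2)! × [f^{(1)}(22) − f^{(1)}(11)] = 1/12 × (0.0454545 − 0.0909091) = -0.00378788.
Running total after k=1: 33.3668.
k=2: B_{4}/(4)! × [f^{(3)}(22) − f^{(3)}(11)] = −1/720 × (0.000187829 − 0.00150263) = 1.82611e-06.
Running total after k=2: 33.3668.
k=3: B_{6}/(6)! × [f^{(5)}(22) − f^{(5)}(11)] = 1/30240 × (4.65691e-06 − 0.000149021) = -4.77395e-09.
Running total after k=3: 33.3668.
k=4: B_{8}/(8)! × [f^{(7)}(22) − f^{(7)}(11)] = −1/1209600 × (2.88651e-07 − 3.69474e-05) = 3.03065e-11.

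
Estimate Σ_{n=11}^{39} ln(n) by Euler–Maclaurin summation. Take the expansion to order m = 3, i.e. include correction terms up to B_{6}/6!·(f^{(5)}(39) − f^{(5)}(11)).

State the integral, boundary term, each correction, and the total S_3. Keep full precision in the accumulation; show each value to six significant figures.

S_3 ≈ 91.5273

The integral term ∫_11^39 ln(x) dx = 88.5021.
Endpoint term: (f(11) + f(39))/2 = (2.39790 + 3.66356)/2 = 3.03073.
So far: 91.5328.
Correction k=1: B_{2}/2! · (f^{(1)}(39) − f^{(1)}(11)) = 1/12 · (0.0256410 − 0.0909091) = -0.00543901.
Partial sum through k=1: 91.5273.
Correction k=2: B_{4}/4! · (f^{(3)}(39) − f^{(3)}(11)) = −1/720 · (3.37160e-05 − 0.00150263) = 2.04016e-06.
Partial sum through k=2: 91.5273.
Correction k=3: B_{6}/6! · (f^{(5)}(39) − f^{(5)}(11)) = 1/30240 · (2.66004e-07 − 0.000149021) = -4.91915e-09.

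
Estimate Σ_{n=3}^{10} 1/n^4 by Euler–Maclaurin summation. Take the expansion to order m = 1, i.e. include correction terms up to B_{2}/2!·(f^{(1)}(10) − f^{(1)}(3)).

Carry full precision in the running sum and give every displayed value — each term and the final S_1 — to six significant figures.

S_1 ≈ 0.0196036

∫_3^10 1/x^4 dx evaluates to 0.0120123.
Endpoint term: (f(3) + f(10))/2 = (0.0123457 + 0.000100000)/2 = 0.00622284.
So far: 0.0182352.
k=1: B_{2}/(2)! × [f^{(1)}(10) − f^{(1)}(3)] = 1/12 × (-4.00000e-05 − (-0.0164609)) = 0.00136841.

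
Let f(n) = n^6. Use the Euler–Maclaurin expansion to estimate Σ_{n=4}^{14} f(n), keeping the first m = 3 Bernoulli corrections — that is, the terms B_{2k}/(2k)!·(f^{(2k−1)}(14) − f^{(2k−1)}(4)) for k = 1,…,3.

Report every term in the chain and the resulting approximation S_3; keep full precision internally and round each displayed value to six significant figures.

Integral: ∫_4^14 x^6 dx = 1.50567e+07.
Endpoint term: (f(4) + f(14))/2 = (4096.00 + 7.52954e+06)/2 = 3.76682e+06.
Running total after boundary: 1.88235e+07.
Correction k=1: B_{2}/2! · (f^{(1)}(14) − f^{(1)}(4)) = 1/12 · (3.22694e+06 − 6144.00) = 268400.
After k=1: 1.90919e+07.
Correction k=2: B_{4}/4! · (f^{(3)}(14) − f^{(3)}(4)) = −1/720 · (329280 − 7680.00) = -446.667.
After k=2: 1.90915e+07.
Correction k=3: B_{6}/6! · (f^{(5)}(14) − f^{(5)}(4)) = 1/30240 · (10080.0 − 2880.00) = 0.238095.

S_3 ≈ 1.90915e+07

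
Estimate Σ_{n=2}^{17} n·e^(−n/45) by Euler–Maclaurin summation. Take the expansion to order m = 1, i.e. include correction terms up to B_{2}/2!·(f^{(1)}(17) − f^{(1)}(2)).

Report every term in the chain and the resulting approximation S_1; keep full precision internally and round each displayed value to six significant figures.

∫_2^17 x·e^(−x/45) dx evaluates to 110.840.
Endpoint term: (f(2) + f(17))/2 = (1.91306 + 11.6515)/2 = 6.78228.
So far: 117.623.
Correction k=1: B_{2}/2! · (f^{(1)}(17) − f^{(1)}(2)) = 1/12 · (0.426460 − 0.914016) = -0.0406297.

S_1 ≈ 117.582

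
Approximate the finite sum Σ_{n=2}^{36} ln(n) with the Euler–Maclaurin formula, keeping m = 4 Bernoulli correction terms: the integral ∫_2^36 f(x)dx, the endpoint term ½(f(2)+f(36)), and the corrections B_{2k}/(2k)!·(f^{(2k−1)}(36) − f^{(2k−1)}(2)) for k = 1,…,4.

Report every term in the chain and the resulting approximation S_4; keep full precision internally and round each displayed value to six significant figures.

S_4 ≈ 95.7197

Integral: ∫_2^36 ln(x) dx = 93.6204.
Endpoint term: (f(2) + f(36))/2 = (0.693147 + 3.58352)/2 = 2.13833.
Running total after boundary: 95.7587.
Order-1 term: 1/12 · (0.0277778 − 0.500000) = -0.0393519.
Running total after k=1: 95.7194.
Order-2 term: −1/720 · (4.28669e-05 − 0.250000) = 0.000347163.
Running total after k=2: 95.7197.
Order-3 term: 1/30240 · (3.96916e-07 − 0.750000) = -2.48016e-05.
Running total after k=3: 95.7197.
Order-4 term: −1/1209600 · (9.18787e-09 − 5.62500) = 4.65030e-06.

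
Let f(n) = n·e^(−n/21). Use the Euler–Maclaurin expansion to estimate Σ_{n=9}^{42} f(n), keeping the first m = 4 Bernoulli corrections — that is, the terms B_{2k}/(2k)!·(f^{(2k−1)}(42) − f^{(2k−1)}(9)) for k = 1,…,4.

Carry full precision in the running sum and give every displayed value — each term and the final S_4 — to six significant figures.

The integral term ∫_9^42 x·e^(−x/21) dx = 231.358.
Boundary: ½(f(9) + f(42)) = ½(5.86295 + 5.68408) = 5.77352.
So far: 237.132.
k=1: B_{2}/(2)! × [f^{(1)}(42) − f^{(1)}(9)] = 1/12 × (-0.135335 − 0.372251) = -0.0422988.
Partial sum through k=1: 237.089.
k=2: B_{4}/(4)! × [f^{(3)}(42) − f^{(3)}(9)] = −1/720 × (0.000306883 − 0.00379848) = 4.84944e-06.
Partial sum through k=2: 237.089.
k=3: B_{6}/(6)! × [f^{(5)}(42) − f^{(5)}(9)] = 1/30240 × (2.08764e-06 − 1.53126e-05) = -4.37333e-10.
Partial sum through k=3: 237.089.
k=4: B_{8}/(8)! × [f^{(7)}(42) − f^{(7)}(9)] = −1/1209600 × (7.88979e-09 − 4.99135e-08) = 3.47418e-14.

S_4 ≈ 237.089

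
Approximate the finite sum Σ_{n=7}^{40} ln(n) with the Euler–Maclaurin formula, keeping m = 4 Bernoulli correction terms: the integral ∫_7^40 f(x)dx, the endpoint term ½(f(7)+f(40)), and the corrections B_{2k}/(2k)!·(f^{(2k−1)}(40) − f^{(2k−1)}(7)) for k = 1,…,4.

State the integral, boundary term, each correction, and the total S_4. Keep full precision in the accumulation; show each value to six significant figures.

S_4 ≈ 103.741

The integral term ∫_7^40 ln(x) dx = 100.934.
Boundary: ½(f(7) + f(40)) = ½(1.94591 + 3.68888) = 2.81739.
So far: 103.751.
Correction k=1: B_{2}/2! · (f^{(1)}(40) − f^{(1)}(7)) = 1/12 · (0.0250000 − 0.142857) = -0.00982143.
Running total after k=1: 103.741.
Correction k=2: B_{4}/4! · (f^{(3)}(40) − f^{(3)}(7)) = −1/720 · (3.12500e-05 − 0.00583090) = 8.05507e-06.
Running total after k=2: 103.741.
Correction k=3: B_{6}/6! · (f^{(5)}(40) − f^{(5)}(7)) = 1/30240 · (2.34375e-07 − 0.00142798) = -4.72137e-08.
Running total after k=3: 103.741.
Correction k=4: B_{8}/8! · (f^{(7)}(40) − f^{(7)}(7)) = −1/1209600 · (4.39453e-09 − 0.000874271) = 7.22774e-10.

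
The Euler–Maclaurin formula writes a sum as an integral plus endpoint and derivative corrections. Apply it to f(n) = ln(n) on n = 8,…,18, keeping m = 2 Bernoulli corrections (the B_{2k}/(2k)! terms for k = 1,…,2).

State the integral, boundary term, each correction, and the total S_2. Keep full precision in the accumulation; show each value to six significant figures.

S_2 ≈ 27.8703

The integral term ∫_8^18 ln(x) dx = 25.3912.
½[f(8) + f(18)] = ½[2.07944 + 2.89037] = 2.48491.
So far: 27.8761.
k=1: B_{2}/(2)! × [f^{(1)}(18) − f^{(1)}(8)] = 1/12 × (0.0555556 − 0.125000) = -0.00578704.
After k=1: 27.8703.
k=2: B_{4}/(4)! × [f^{(3)}(18) − f^{(3)}(8)] = −1/720 × (0.000342936 − 0.00390625) = 4.94905e-06.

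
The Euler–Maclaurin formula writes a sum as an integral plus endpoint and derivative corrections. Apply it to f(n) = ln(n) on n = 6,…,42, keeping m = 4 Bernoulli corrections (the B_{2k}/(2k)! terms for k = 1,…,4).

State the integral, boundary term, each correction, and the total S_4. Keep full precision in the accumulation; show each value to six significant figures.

The integral term ∫_6^42 ln(x) dx = 110.232.
½[f(6) + f(42)] = ½[1.79176 + 3.73767] = 2.76471.
Running total after boundary: 112.996.
Order-1 term: 1/12 · (0.0238095 − 0.166667) = -0.0119048.
Partial sum through k=1: 112.984.
Order-2 term: −1/720 · (2.69949e-05 − 0.00925926) = 1.28226e-05.
Partial sum through k=2: 112.984.
Order-3 term: 1/30240 · (1.83639e-07 − 0.00308642) = -1.02058e-07.
Partial sum through k=3: 112.984.
Order-4 term: −1/1209600 · (3.12311e-09 − 0.00257202) = 2.12633e-09.

S_4 ≈ 112.984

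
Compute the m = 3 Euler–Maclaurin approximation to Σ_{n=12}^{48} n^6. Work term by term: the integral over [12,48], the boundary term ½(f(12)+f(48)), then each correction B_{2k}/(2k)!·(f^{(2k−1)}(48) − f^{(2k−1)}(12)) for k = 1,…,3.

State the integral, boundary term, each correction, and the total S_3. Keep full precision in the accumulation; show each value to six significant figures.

S_3 ≈ 9.01058e+10

∫_12^48 x^6 dx evaluates to 8.38618e+10.
Endpoint term: (f(12) + f(48))/2 = (2.98598e+06 + 1.22306e+10)/2 = 6.11679e+09.
Integral + boundary = 8.99786e+10.
Order-1 term: 1/12 · (1.52882e+09 − 1.49299e+06) = 1.27278e+08.
After k=1: 9.01059e+10.
Order-2 term: −1/720 · (1.32710e+07 − 207360) = -18144.0.
After k=2: 9.01058e+10.
Order-3 term: 1/30240 · (34560.0 − 8640.00) = 0.857143.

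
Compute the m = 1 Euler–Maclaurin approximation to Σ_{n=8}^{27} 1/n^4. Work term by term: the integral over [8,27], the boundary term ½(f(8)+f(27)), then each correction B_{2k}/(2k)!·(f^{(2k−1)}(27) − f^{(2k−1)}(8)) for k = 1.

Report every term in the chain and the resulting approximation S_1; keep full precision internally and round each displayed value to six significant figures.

∫_8^27 1/x^4 dx evaluates to 0.000634107.
Boundary: ½(f(8) + f(27)) = ½(0.000244141 + 1.88168e-06) = 0.000123011.
Running total after boundary: 0.000757118.
k=1: B_{2}/(2)! × [f^{(1)}(27) − f^{(1)}(8)] = 1/12 × (-2.78767e-07 − (-0.000122070)) = 1.01493e-05.

S_1 ≈ 0.000767267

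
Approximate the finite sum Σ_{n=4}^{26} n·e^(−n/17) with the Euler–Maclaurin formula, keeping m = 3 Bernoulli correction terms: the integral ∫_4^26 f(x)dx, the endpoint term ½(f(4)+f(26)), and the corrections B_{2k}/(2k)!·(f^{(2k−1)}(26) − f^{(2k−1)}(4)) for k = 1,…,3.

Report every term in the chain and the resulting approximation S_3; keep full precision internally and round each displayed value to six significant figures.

S_3 ≈ 128.107

The integral term ∫_4^26 x·e^(−x/17) dx = 123.770.
Boundary: ½(f(4) + f(26)) = ½(3.16135 + 5.63324) = 4.39730.
So far: 128.167.
Correction k=1: B_{2}/2! · (f^{(1)}(26) − f^{(1)}(4)) = 1/12 · (-0.114704 − 0.604376) = -0.0599234.
After k=1: 128.107.
Correction k=2: B_{4}/4! · (f^{(3)}(26) − f^{(3)}(4)) = −1/720 · (0.00110250 − 0.00756074) = 8.96978e-06.
After k=2: 128.107.
Correction k=3: B_{6}/6! · (f^{(5)}(26) − f^{(5)}(4)) = 1/30240 · (9.00310e-06 − 4.50872e-05) = -1.19326e-09.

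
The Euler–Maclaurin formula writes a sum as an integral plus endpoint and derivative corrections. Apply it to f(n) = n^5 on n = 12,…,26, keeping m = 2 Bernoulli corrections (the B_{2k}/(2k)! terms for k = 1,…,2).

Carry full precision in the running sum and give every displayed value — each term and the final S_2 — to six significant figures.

S_2 ≈ 5.72351e+07

Integral: ∫_12^26 x^5 dx = 5.09883e+07.
Endpoint term: (f(12) + f(26))/2 = (248832 + 1.18814e+07)/2 = 6.06510e+06.
Running total after boundary: 5.70534e+07.
Correction k=1: B_{2}/2! · (f^{(1)}(26) − f^{(1)}(12)) = 1/12 · (2.28488e+06 − 103680) = 181767.
Partial sum through k=1: 5.72352e+07.
Correction k=2: B_{4}/4! · (f^{(3)}(26) − f^{(3)}(12)) = −1/720 · (40560.0 − 8640.00) = -44.3333.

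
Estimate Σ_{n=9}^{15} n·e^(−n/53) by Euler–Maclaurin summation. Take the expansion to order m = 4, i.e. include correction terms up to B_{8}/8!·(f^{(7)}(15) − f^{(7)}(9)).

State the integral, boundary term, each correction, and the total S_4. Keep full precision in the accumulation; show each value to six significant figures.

S_4 ≈ 66.6068

The integral term ∫_9^15 x·e^(−x/53) dx = 57.1716.
Endpoint term: (f(9) + f(15))/2 = (7.59442 + 11.3026)/2 = 9.44850.
Integral + boundary = 66.6201.
Correction k=1: B_{2}/2! · (f^{(1)}(15) − f^{(1)}(9)) = 1/12 · (0.540249 − 0.700533) = -0.0133570.
Running total after k=1: 66.6068.
Correction k=2: B_{4}/4! · (f^{(3)}(15) − f^{(3)}(9)) = −1/720 · (0.000728822 − 0.000850189) = 1.68566e-07.
Running total after k=2: 66.6068.
Correction k=3: B_{6}/6! · (f^{(5)}(15) − f^{(5)}(9)) = 1/30240 · (4.50451e-07 − 5.16550e-07) = -2.18583e-12.
Running total after k=3: 66.6068.
Correction k=4: B_{8}/8! · (f^{(7)}(15) − f^{(7)}(9)) = −1/1209600 · (2.28352e-10 − 2.60034e-10) = 2.61915e-17.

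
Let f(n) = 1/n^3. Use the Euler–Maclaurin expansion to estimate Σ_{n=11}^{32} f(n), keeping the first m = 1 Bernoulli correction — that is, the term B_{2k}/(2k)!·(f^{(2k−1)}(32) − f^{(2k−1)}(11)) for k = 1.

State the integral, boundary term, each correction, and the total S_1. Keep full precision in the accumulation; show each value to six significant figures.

S_1 ≈ 0.00405170

Integral: ∫_11^32 1/x^3 dx = 0.00364395.
Endpoint term: (f(11) + f(32))/2 = (0.000751315 + 3.05176e-05)/2 = 0.000390916.
Running total after boundary: 0.00403487.
Correction k=1: B_{2}/2! · (f^{(1)}(32) − f^{(1)}(11)) = 1/12 · (-2.86102e-06 − (-0.000204904)) = 1.68369e-05.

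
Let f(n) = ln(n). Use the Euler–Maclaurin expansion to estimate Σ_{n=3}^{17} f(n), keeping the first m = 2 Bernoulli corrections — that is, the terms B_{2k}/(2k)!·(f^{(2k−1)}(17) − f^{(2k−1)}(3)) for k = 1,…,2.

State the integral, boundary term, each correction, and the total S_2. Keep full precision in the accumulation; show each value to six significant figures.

∫_3^17 ln(x) dx evaluates to 30.8688.
½[f(3) + f(17)] = ½[1.09861 + 2.83321] = 1.96591.
So far: 32.8347.
k=1: B_{2}/(2)! × [f^{(1)}(17) − f^{(1)}(3)] = 1/12 × (0.0588235 − 0.333333) = -0.0228758.
Running total after k=1: 32.8118.
k=2: B_{4}/(4)! × [f^{(3)}(17) − f^{(3)}(3)] = −1/720 × (0.000407083 − 0.0740741) = 0.000102315.

S_2 ≈ 32.8119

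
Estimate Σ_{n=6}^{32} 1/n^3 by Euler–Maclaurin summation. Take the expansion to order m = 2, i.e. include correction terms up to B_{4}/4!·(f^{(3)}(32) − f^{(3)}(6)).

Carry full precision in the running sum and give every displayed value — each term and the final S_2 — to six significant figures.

The integral term ∫_6^32 1/x^3 dx = 0.0134006.
½[f(6) + f(32)] = ½[0.00462963 + 3.05176e-05] = 0.00233007.
Running total after boundary: 0.0157307.
Correction k=1: B_{2}/2! · (f^{(1)}(32) − f^{(1)}(6)) = 1/12 · (-2.86102e-06 − (-0.00231481)) = 0.000192663.
After k=1: 0.0159233.
Correction k=2: B_{4}/4! · (f^{(3)}(32) − f^{(3)}(6)) = −1/720 · (-5.58794e-08 − (-0.00128601)) = -1.78604e-06.

S_2 ≈ 0.0159216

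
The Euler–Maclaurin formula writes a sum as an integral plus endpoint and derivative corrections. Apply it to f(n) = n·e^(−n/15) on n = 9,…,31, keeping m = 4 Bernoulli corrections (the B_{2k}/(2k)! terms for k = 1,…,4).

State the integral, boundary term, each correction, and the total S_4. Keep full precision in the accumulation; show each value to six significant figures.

The integral term ∫_9^31 x·e^(−x/15) dx = 110.213.
Boundary: ½(f(9) + f(31)) = ½(4.93930 + 3.92482) = 4.43206.
Integral + boundary = 114.645.
Correction k=1: B_{2}/2! · (f^{(1)}(31) − f^{(1)}(9)) = 1/12 · (-0.135048 − 0.219525) = -0.0295477.
Running total after k=1: 114.616.
Correction k=2: B_{4}/4! · (f^{(3)}(31) − f^{(3)}(9)) = −1/720 · (0.000525185 − 0.00585399) = 7.40112e-06.
Running total after k=2: 114.616.
Correction k=3: B_{6}/6! · (f^{(5)}(31) − f^{(5)}(9)) = 1/30240 · (7.33592e-06 − 4.76992e-05) = -1.33476e-09.
Running total after k=3: 114.616.
Correction k=4: B_{8}/8! · (f^{(7)}(31) − f^{(7)}(9)) = −1/1209600 · (5.48341e-08 − 3.08358e-07) = 2.09593e-13.

S_4 ≈ 114.616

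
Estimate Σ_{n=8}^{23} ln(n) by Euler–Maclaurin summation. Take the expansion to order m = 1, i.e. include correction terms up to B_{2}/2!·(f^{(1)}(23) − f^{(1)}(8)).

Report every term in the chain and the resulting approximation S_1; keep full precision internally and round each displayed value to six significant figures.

S_1 ≈ 43.0815

Integral: ∫_8^23 ln(x) dx = 40.4808.
Boundary: ½(f(8) + f(23)) = ½(2.07944 + 3.13549) = 2.60747.
Integral + boundary = 43.0883.
Correction k=1: B_{2}/2! · (f^{(1)}(23) − f^{(1)}(8)) = 1/12 · (0.0434783 − 0.125000) = -0.00679348.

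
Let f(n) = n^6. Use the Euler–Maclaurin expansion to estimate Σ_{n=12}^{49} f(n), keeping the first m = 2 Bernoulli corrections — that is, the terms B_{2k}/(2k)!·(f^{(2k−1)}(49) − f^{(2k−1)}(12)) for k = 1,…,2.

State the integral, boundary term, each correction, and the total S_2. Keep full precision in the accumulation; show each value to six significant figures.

S_2 ≈ 1.03947e+11

The integral term ∫_12^49 x^6 dx = 9.68839e+10.
Endpoint term: (f(12) + f(49))/2 = (2.98598e+06 + 1.38413e+10)/2 = 6.92214e+09.
Integral + boundary = 1.03806e+11.
k=1: B_{2}/(2)! × [f^{(1)}(49) − f^{(1)}(12)] = 1/12 × (1.69485e+09 − 1.49299e+06) = 1.41113e+08.
Running total after k=1: 1.03947e+11.
k=2: B_{4}/(4)! × [f^{(3)}(49) − f^{(3)}(12)] = −1/720 × (1.41179e+07 − 207360) = -19320.2.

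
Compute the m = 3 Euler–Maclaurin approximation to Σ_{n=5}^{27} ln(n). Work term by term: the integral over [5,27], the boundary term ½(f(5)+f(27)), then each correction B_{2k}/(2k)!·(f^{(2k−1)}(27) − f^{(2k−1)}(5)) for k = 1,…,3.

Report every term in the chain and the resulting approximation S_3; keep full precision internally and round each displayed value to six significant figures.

S_3 ≈ 61.3795

The integral term ∫_5^27 ln(x) dx = 58.9404.
Endpoint term: (f(5) + f(27))/2 = (1.60944 + 3.29584)/2 = 2.45264.
Running total after boundary: 61.3930.
k=1: B_{2}/(2)! × [f^{(1)}(27) − f^{(1)}(5)] = 1/12 × (0.0370370 − 0.200000) = -0.0135802.
After k=1: 61.3795.
k=2: B_{4}/(4)! × [f^{(3)}(27) − f^{(3)}(5)] = −1/720 × (0.000101611 − 0.0160000) = 2.20811e-05.
After k=2: 61.3795.
k=3: B_{6}/(6)! × [f^{(5)}(27) − f^{(5)}(5)] = 1/30240 × (1.67260e-06 − 0.00768000) = -2.53913e-07.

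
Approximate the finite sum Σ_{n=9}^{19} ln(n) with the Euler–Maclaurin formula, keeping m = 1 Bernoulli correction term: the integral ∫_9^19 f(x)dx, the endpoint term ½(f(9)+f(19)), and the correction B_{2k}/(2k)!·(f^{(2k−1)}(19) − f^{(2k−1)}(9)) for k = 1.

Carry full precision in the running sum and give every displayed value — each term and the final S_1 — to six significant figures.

S_1 ≈ 28.7353

Integral: ∫_9^19 ln(x) dx = 26.1693.
Endpoint term: (f(9) + f(19))/2 = (2.19722 + 2.94444)/2 = 2.57083.
So far: 28.7402.
k=1: B_{2}/(2)! × [f^{(1)}(19) − f^{(1)}(9)] = 1/12 × (0.0526316 − 0.111111) = -0.00487329.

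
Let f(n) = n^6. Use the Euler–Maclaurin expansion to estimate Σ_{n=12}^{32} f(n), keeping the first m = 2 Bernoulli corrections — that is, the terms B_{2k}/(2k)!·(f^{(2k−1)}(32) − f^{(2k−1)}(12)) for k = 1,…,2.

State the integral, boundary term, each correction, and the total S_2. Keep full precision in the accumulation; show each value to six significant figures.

Integral: ∫_12^32 x^6 dx = 4.90342e+09.
½[f(12) + f(32)] = ½[2.98598e+06 + 1.07374e+09] = 5.38364e+08.
Running total after boundary: 5.44178e+09.
Correction k=1: B_{2}/2! · (f^{(1)}(32) − f^{(1)}(12)) = 1/12 · (2.01327e+08 − 1.49299e+06) = 1.66528e+07.
Partial sum through k=1: 5.45843e+09.
Correction k=2: B_{4}/4! · (f^{(3)}(32) − f^{(3)}(12)) = −1/720 · (3.93216e+06 − 207360) = -5173.33.

S_2 ≈ 5.45843e+09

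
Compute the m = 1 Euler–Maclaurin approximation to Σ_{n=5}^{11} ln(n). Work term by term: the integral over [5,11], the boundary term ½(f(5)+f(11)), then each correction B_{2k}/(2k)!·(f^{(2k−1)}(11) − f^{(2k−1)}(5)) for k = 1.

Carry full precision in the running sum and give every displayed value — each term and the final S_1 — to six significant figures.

Integral: ∫_5^11 ln(x) dx = 12.3297.
½[f(5) + f(11)] = ½[1.60944 + 2.39790] = 2.00367.
Integral + boundary = 14.3333.
k=1: B_{2}/(2)! × [f^{(1)}(11) − f^{(1)}(5)] = 1/12 × (0.0909091 − 0.200000) = -0.00909091.

S_1 ≈ 14.3242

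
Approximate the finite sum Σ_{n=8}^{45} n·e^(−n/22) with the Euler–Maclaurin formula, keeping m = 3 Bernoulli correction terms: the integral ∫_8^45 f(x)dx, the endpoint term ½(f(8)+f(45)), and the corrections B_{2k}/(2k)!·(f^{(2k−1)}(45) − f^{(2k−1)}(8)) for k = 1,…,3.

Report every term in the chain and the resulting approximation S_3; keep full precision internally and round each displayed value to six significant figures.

∫_8^45 x·e^(−x/22) dx evaluates to 268.175.
Endpoint term: (f(8) + f(45))/2 = (5.56115 + 5.81946)/2 = 5.69031.
Running total after boundary: 273.866.
k=1: B_{2}/(2)! × [f^{(1)}(45) − f^{(1)}(8)] = 1/12 × (-0.135200 − 0.442364) = -0.0481303.
Running total after k=1: 273.817.
k=2: B_{4}/(4)! × [f^{(3)}(45) − f^{(3)}(8)] = −1/720 × (0.000255048 − 0.00378647) = 4.90476e-06.
Running total after k=2: 273.817.
k=3: B_{6}/(6)! × [f^{(5)}(45) − f^{(5)}(8)] = 1/30240 × (1.63106e-06 − 1.37582e-05) = -4.01030e-10.

S_3 ≈ 273.817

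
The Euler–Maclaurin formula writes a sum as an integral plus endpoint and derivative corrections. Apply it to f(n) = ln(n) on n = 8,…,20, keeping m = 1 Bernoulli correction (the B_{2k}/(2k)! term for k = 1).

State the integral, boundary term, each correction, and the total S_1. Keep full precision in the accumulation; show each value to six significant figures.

∫_8^20 ln(x) dx evaluates to 31.2791.
Endpoint term: (f(8) + f(20))/2 = (2.07944 + 2.99573)/2 = 2.53759.
So far: 33.8167.
Correction k=1: B_{2}/2! · (f^{(1)}(20) − f^{(1)}(8)) = 1/12 · (0.0500000 − 0.125000) = -0.00625000.

S_1 ≈ 33.8105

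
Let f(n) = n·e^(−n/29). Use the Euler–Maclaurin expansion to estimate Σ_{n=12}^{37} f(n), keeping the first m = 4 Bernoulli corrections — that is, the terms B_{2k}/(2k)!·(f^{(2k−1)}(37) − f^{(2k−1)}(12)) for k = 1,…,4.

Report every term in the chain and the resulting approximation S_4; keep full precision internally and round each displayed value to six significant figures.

S_4 ≈ 260.816

The integral term ∫_12^37 x·e^(−x/29) dx = 251.723.
½[f(12) + f(37)] = ½[7.93365 + 10.3300] = 9.13184.
Integral + boundary = 260.855.
k=1: B_{2}/(2)! × [f^{(1)}(37) − f^{(1)}(12)] = 1/12 × (-0.0770180 − 0.387563) = -0.0387151.
Running total after k=1: 260.816.
k=2: B_{4}/(4)! × [f^{(3)}(37) − f^{(3)}(12)] = −1/720 × (0.000572369 − 0.00203310) = 2.02880e-06.
Running total after k=2: 260.816.
k=3: B_{6}/(6)! × [f^{(5)}(37) − f^{(5)}(12)] = 1/30240 × (1.47006e-06 − 4.28700e-06) = -9.31529e-11.
Running total after k=3: 260.816.
k=4: B_{8}/(8)! × [f^{(7)}(37) − f^{(7)}(12)] = −1/1209600 × (2.68672e-09 − 7.32048e-09) = 3.83082e-15.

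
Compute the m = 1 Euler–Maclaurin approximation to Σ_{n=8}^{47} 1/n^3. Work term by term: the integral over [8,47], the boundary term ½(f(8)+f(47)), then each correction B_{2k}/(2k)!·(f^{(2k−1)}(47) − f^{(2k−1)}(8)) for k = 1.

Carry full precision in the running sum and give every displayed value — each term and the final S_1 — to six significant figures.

S_1 ≈ 0.00862852

The integral term ∫_8^47 1/x^3 dx = 0.00758615.
Boundary: ½(f(8) + f(47)) = ½(0.00195312 + 9.63178e-06) = 0.000981378.
Running total after boundary: 0.00856753.
Order-1 term: 1/12 · (-6.14794e-07 − (-0.000732422)) = 6.09839e-05.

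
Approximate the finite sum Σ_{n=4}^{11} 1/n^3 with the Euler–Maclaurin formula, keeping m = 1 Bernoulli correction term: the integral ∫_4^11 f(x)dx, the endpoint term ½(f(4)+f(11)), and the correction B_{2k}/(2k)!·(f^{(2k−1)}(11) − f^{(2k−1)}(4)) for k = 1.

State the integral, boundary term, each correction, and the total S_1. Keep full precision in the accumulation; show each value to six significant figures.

S_1 ≈ 0.0362654

Integral: ∫_4^11 1/x^3 dx = 0.0271178.
½[f(4) + f(11)] = ½[0.0156250 + 0.000751315] = 0.00818816.
Running total after boundary: 0.0353059.
Order-1 term: 1/12 · (-0.000204904 − (-0.0117188)) = 0.000959487.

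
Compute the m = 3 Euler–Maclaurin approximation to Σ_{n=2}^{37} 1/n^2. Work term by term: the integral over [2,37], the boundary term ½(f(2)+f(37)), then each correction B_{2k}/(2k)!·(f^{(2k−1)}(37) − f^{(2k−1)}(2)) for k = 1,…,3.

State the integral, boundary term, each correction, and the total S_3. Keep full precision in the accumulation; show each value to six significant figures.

S_3 ≈ 0.618313

∫_2^37 1/x^2 dx evaluates to 0.472973.
Endpoint term: (f(2) + f(37))/2 = (0.250000 + 0.000730460)/2 = 0.125365.
Running total after boundary: 0.598338.
Correction k=1: B_{2}/2! · (f^{(1)}(37) − f^{(1)}(2)) = 1/12 · (-3.94843e-05 − (-0.250000)) = 0.0208300.
Partial sum through k=1: 0.619168.
Correction k=2: B_{4}/4! · (f^{(3)}(37) − f^{(3)}(2)) = −1/720 · (-3.46101e-07 − (-0.750000)) = -0.00104167.
Partial sum through k=2: 0.618127.
Correction k=3: B_{6}/6! · (f^{(5)}(37) − f^{(5)}(2)) = 1/30240 · (-7.58439e-09 − (-5.62500)) = 0.000186012.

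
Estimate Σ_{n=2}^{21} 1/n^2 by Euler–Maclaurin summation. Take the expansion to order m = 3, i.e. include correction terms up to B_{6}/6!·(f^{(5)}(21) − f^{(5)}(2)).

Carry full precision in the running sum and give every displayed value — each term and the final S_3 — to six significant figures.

Integral: ∫_2^21 1/x^2 dx = 0.452381.
Boundary: ½(f(2) + f(21)) = ½(0.250000 + 0.00226757) = 0.126134.
Running total after boundary: 0.578515.
k=1: B_{2}/(2)! × [f^{(1)}(21) − f^{(1)}(2)] = 1/12 × (-0.000215959 − (-0.250000)) = 0.0208153.
Partial sum through k=1: 0.599330.
k=2: B_{4}/(4)! × [f^{(3)}(21) − f^{(3)}(2)] = −1/720 × (-5.87645e-06 − (-0.750000)) = -0.00104166.
Partial sum through k=2: 0.598288.
k=3: B_{6}/(6)! × [f^{(5)}(21) − f^{(5)}(2)] = 1/30240 × (-3.99758e-07 − (-5.62500)) = 0.000186012.

S_3 ≈ 0.598474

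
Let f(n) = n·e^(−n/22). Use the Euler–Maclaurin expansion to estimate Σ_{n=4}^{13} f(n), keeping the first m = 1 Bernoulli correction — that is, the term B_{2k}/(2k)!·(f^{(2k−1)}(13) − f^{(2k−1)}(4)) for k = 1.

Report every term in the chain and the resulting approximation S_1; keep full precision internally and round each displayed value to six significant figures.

Integral: ∫_4^13 x·e^(−x/22) dx = 50.4625.
½[f(4) + f(13)] = ½[3.33501 + 7.19971] = 5.26736.
Running total after boundary: 55.7299.
Correction k=1: B_{2}/2! · (f^{(1)}(13) − f^{(1)}(4)) = 1/12 · (0.226564 − 0.682161) = -0.0379664.

S_1 ≈ 55.6919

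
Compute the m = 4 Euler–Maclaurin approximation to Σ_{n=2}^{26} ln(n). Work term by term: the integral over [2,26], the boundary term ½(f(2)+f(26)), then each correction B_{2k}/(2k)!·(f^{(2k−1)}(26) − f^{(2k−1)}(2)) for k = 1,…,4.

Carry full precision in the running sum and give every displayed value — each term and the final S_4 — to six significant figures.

∫_2^26 ln(x) dx evaluates to 59.3242.
Boundary: ½(f(2) + f(26)) = ½(0.693147 + 3.25810) = 1.97562.
Running total after boundary: 61.2998.
k=1: B_{2}/(2)! × [f^{(1)}(26) − f^{(1)}(2)] = 1/12 × (0.0384615 − 0.500000) = -0.0384615.
Running total after k=1: 61.2614.
k=2: B_{4}/(4)! × [f^{(3)}(26) − f^{(3)}(2)] = −1/720 × (0.000113792 − 0.250000) = 0.000347064.
Running total after k=2: 61.2617.
k=3: B_{6}/(6)! × [f^{(5)}(26) − f^{(5)}(2)] = 1/30240 × (2.01997e-06 − 0.750000) = -2.48015e-05.
Running total after k=3: 61.2617.
k=4: B_{8}/(8)! × [f^{(7)}(26) − f^{(7)}(2)] = −1/1209600 × (8.96436e-08 − 5.62500) = 4.65030e-06.

S_4 ≈ 61.2617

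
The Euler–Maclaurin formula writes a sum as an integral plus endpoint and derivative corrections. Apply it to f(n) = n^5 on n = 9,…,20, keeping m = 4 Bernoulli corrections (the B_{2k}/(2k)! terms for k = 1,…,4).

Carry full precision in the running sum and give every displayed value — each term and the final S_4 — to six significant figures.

Integral: ∫_9^20 x^5 dx = 1.05781e+07.
Endpoint term: (f(9) + f(20))/2 = (59049.0 + 3.20000e+06)/2 = 1.62952e+06.
So far: 1.22076e+07.
Order-1 term: 1/12 · (800000 − 32805.0) = 63932.9.
Running total after k=1: 1.22716e+07.
Order-2 term: −1/720 · (24000.0 − 4860.00) = -26.5833.
Running total after k=2: 1.22715e+07.
Order-3 term: 1/30240 · (120.000 − 120.000) = 0.00000.
Running total after k=3: 1.22715e+07.
Order-4 term: −1/1209600 · (0.00000 − 0.00000) = 0.00000.

S_4 ≈ 1.22715e+07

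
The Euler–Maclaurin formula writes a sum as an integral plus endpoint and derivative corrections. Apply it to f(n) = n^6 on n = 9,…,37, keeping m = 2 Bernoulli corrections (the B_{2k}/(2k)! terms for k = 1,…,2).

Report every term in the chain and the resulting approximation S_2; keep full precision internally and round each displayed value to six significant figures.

∫_9^37 x^6 dx evaluates to 1.35610e+10.
½[f(9) + f(37)] = ½[531441 + 2.56573e+09] = 1.28313e+09.
Integral + boundary = 1.48441e+10.
Order-1 term: 1/12 · (4.16064e+08 − 354294) = 3.46425e+07.
Partial sum through k=1: 1.48788e+10.
Order-2 term: −1/720 · (6.07836e+06 − 87480.0) = -8320.67.

S_2 ≈ 1.48788e+10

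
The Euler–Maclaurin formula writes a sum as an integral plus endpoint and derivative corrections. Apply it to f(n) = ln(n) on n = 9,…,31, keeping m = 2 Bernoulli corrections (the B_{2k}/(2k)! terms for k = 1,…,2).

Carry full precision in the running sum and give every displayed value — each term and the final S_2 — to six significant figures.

Integral: ∫_9^31 ln(x) dx = 64.6786.
Boundary: ½(f(9) + f(31)) = ½(2.19722 + 3.43399) = 2.81561.
Integral + boundary = 67.4942.
Order-1 term: 1/12 · (0.0322581 − 0.111111) = -0.00657109.
After k=1: 67.4876.
Order-2 term: −1/720 · (6.71344e-05 − 0.00274348) = 3.71715e-06.

S_2 ≈ 67.4876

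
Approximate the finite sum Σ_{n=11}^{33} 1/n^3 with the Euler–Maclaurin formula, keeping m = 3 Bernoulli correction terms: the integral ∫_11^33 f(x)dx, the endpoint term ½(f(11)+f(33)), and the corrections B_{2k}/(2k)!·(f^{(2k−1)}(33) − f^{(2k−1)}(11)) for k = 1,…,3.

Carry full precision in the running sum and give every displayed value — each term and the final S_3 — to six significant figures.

∫_11^33 1/x^3 dx evaluates to 0.00367309.
Boundary: ½(f(11) + f(33)) = ½(0.000751315 + 2.78265e-05) = 0.000389571.
Integral + boundary = 0.00406267.
Order-1 term: 1/12 · (-2.52968e-06 − (-0.000204904)) = 1.68645e-05.
After k=1: 0.00407953.
Order-2 term: −1/720 · (-4.64588e-08 − (-3.38684e-05)) = -4.69750e-08.
After k=2: 0.00407948.
Order-3 term: 1/30240 · (-1.79180e-09 − (-1.17560e-05)) = 3.88697e-10.

S_3 ≈ 0.00407948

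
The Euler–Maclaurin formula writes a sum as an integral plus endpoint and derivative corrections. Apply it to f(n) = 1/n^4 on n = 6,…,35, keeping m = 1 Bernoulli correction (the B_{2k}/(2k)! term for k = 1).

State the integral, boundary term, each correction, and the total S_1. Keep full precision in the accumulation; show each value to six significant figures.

S_1 ≈ 0.00196443

The integral term ∫_6^35 1/x^4 dx = 0.00153544.
Endpoint term: (f(6) + f(35))/2 = (0.000771605 + 6.66389e-07)/2 = 0.000386136.
Running total after boundary: 0.00192157.
k=1: B_{2}/(2)! × [f^{(1)}(35) − f^{(1)}(6)] = 1/12 × (-7.61587e-08 − (-0.000514403)) = 4.28606e-05.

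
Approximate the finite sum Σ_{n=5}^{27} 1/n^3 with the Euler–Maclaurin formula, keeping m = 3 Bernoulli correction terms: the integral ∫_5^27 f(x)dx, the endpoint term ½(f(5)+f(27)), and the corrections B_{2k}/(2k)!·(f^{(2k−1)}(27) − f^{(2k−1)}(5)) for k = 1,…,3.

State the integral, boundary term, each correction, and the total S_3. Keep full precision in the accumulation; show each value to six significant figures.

S_3 ≈ 0.0237339

The integral term ∫_5^27 1/x^3 dx = 0.0193141.
½[f(5) + f(27)] = ½[0.00800000 + 5.08053e-05] = 0.00402540.
Integral + boundary = 0.0233395.
Correction k=1: B_{2}/2! · (f^{(1)}(27) − f^{(1)}(5)) = 1/12 · (-5.64503e-06 − (-0.00480000)) = 0.000399530.
After k=1: 0.0237391.
Correction k=2: B_{4}/4! · (f^{(3)}(27) − f^{(3)}(5)) = −1/720 · (-1.54870e-07 − (-0.00384000)) = -5.33312e-06.
After k=2: 0.0237337.
Correction k=3: B_{6}/6! · (f^{(5)}(27) − f^{(5)}(5)) = 1/30240 · (-8.92258e-09 − (-0.00645120)) = 2.13333e-07.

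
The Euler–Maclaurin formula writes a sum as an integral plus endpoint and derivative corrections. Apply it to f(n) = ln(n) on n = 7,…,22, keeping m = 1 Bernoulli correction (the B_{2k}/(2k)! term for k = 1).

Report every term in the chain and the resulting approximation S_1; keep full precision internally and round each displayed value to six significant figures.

S_1 ≈ 41.8919

The integral term ∫_7^22 ln(x) dx = 39.3816.
Endpoint term: (f(7) + f(22))/2 = (1.94591 + 3.09104)/2 = 2.51848.
Running total after boundary: 41.9000.
Correction k=1: B_{2}/2! · (f^{(1)}(22) − f^{(1)}(7)) = 1/12 · (0.0454545 − 0.142857) = -0.00811688.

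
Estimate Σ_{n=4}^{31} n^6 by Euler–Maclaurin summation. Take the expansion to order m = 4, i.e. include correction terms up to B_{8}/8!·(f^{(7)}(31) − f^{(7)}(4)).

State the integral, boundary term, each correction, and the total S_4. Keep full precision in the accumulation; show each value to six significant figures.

S_4 ≈ 4.38843e+09

Integral: ∫_4^31 x^6 dx = 3.93037e+09.
Endpoint term: (f(4) + f(31))/2 = (4096.00 + 8.87504e+08)/2 = 4.43754e+08.
Running total after boundary: 4.37412e+09.
Correction k=1: B_{2}/2! · (f^{(1)}(31) − f^{(1)}(4)) = 1/12 · (1.71775e+08 − 6144.00) = 1.43141e+07.
Partial sum through k=1: 4.38844e+09.
Correction k=2: B_{4}/4! · (f^{(3)}(31) − f^{(3)}(4)) = −1/720 · (3.57492e+06 − 7680.00) = -4954.50.
Partial sum through k=2: 4.38843e+09.
Correction k=3: B_{6}/6! · (f^{(5)}(31) − f^{(5)}(4)) = 1/30240 · (22320.0 − 2880.00) = 0.642857.
Partial sum through k=3: 4.38843e+09.
Correction k=4: B_{8}/8! · (f^{(7)}(31) − f^{(7)}(4)) = −1/1209600 · (0.00000 − 0.00000) = 0.00000.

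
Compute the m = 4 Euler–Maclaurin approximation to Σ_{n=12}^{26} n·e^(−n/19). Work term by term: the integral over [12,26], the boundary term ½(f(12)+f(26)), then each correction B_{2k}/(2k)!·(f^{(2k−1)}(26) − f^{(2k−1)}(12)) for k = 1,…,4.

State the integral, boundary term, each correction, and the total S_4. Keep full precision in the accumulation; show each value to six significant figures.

S_4 ≈ 102.072

Integral: ∫_12^26 x·e^(−x/19) dx = 95.5969.
Endpoint term: (f(12) + f(26))/2 = (6.38102 + 6.61722)/2 = 6.49912.
So far: 102.096.
k=1: B_{2}/(2)! × [f^{(1)}(26) − f^{(1)}(12)] = 1/12 × (-0.0937663 − 0.195908) = -0.0241396.
Partial sum through k=1: 102.072.
k=2: B_{4}/(4)! × [f^{(3)}(26) − f^{(3)}(12)] = −1/720 × (0.00115028 − 0.00348867) = 3.24777e-06.
Partial sum through k=2: 102.072.
k=3: B_{6}/(6)! × [f^{(5)}(26) − f^{(5)}(12)] = 1/30240 × (7.09224e-06 − 1.78246e-05) = -3.54905e-10.
Partial sum through k=3: 102.072.
k=4: B_{8}/(8)! × [f^{(7)}(26) − f^{(7)}(12)] = −1/1209600 × (3.04657e-08 − 7.19812e-08) = 3.43217e-14.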